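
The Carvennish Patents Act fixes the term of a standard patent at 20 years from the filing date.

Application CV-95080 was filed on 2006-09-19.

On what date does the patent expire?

2026-09-19

Filing date + 20 years → 19 September 2026.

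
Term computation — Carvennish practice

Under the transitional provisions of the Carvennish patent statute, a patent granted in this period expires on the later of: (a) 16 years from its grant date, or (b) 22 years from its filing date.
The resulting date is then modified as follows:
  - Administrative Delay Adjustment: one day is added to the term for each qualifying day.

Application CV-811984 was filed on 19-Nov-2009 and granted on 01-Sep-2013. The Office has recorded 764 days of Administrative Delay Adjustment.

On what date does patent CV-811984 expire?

December 22, 2033

(a) grant + 16 years → 1 September 2029.
(b) filing + 22 years → 19 November 2031.
Later of the two: 19 November 2031.
Administrative Delay Adjustment: +764 days → 22 December 2033.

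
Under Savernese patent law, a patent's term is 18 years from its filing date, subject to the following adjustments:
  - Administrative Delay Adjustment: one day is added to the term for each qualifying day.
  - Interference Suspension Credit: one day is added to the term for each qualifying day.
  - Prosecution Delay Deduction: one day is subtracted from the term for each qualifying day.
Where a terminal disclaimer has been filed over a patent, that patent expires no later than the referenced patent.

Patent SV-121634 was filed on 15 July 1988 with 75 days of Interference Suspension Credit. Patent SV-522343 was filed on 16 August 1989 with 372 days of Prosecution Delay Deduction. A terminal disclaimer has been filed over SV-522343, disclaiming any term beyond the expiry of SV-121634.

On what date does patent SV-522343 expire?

Natural term of SV-522343:
  Base: filing + 18 years → 16 August 2007.
  Prosecution Delay Deduction: −372 days → 9 August 2006.
Expiry of referenced patent SV-121634:
  Base: filing + 18 years → 15 July 2006.
  Interference Suspension Credit: +75 days → 28 September 2006.
Terminal disclaimer: SV-522343 expires on the earlier of 9 August 2006 and 28 September 2006.

2006-08-09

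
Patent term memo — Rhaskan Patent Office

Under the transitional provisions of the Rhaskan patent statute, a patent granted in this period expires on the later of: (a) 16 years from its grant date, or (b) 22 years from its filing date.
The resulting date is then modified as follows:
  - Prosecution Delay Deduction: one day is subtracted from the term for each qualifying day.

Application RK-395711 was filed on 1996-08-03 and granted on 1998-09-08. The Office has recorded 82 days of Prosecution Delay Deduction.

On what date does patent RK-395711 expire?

(a) grant + 16 years → 8 September 2014.
(b) filing + 22 years → 3 August 2018.
Later of the two: 3 August 2018.
Prosecution Delay Deduction: −82 days → 13 May 2018.

May 13, 2018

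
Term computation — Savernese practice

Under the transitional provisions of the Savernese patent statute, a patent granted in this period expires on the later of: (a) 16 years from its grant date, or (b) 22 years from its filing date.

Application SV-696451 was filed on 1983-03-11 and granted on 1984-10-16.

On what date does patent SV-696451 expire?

(a) grant + 16 years → 16 October 2000.
(b) filing + 22 years → 11 March 2005.
Later of the two: 11 March 2005.

March 11, 2005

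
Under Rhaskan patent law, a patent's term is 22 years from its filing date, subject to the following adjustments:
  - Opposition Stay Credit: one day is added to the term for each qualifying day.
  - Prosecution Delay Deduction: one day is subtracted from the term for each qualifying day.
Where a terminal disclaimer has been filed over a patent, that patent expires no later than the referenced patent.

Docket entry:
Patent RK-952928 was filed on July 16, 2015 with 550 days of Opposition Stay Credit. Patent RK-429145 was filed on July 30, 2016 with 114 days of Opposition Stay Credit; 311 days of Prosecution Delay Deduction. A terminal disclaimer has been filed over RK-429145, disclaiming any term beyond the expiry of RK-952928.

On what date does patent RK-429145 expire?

January 14, 2038

Natural term of RK-429145:
  Base: filing + 22 years → 30 July 2038.
  Opposition Stay Credit: +114 days → 21 November 2038.
  Prosecution Delay Deduction: −311 days → 14 January 2038.
Expiry of referenced patent RK-952928:
  Base: filing + 22 years → 16 July 2037.
  Opposition Stay Credit: +550 days → 17 January 2039.
Terminal disclaimer: RK-429145 expires on the earlier of 14 January 2038 and 17 January 2039.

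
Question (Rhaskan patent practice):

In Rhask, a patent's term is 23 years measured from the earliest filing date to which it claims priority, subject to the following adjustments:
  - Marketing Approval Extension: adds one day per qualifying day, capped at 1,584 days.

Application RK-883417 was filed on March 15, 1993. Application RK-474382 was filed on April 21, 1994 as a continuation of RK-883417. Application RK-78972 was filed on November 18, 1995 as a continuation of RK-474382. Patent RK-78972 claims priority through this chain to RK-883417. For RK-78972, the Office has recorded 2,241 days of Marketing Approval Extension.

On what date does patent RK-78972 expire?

Earliest priority filing: 15 March 1993.
Base term: 15 March 1993 + 23 years → 15 March 2016.
Marketing Approval Extension: 2241 days claimed exceeds the 1584-day cap, so +1584 days → 16 July 2020.

2020-07-16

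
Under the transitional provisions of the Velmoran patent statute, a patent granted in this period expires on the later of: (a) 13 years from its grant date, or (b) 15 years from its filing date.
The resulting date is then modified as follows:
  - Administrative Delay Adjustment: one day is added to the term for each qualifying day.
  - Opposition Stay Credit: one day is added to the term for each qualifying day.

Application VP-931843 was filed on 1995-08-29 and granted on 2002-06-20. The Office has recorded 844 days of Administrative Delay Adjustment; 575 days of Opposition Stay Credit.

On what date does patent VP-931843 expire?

(a) grant + 13 years → 20 June 2015.
(b) filing + 15 years → 29 August 2010.
Later of the two: 20 June 2015.
Administrative Delay Adjustment: +844 days → 11 October 2017.
Opposition Stay Credit: +575 days → 9 May 2019.

2019-05-09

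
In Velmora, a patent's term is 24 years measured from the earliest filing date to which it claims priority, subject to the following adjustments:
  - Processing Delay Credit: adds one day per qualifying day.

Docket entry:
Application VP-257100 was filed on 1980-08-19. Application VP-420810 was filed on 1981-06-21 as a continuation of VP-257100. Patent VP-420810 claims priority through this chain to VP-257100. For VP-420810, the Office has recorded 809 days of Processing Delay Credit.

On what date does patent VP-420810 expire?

Earliest priority filing: 19 August 1980.
Base term: 19 August 1980 + 24 years → 19 August 2004.
Processing Delay Credit: +809 days → 6 November 2006.

November 6, 2006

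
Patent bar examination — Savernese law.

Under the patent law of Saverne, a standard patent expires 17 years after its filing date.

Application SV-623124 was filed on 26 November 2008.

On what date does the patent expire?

2025-11-26

Filing date + 17 years → 26 November 2025.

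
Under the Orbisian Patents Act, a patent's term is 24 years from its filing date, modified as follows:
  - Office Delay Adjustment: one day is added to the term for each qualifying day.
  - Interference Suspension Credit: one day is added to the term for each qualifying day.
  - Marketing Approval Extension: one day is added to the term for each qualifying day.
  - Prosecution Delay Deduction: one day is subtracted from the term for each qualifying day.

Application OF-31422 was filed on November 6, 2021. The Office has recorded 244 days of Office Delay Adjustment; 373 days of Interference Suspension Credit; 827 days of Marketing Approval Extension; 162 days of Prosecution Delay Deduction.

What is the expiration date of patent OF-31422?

Base term: filing date + 24 years → 6 November 2045.
Office Delay Adjustment: +244 days → 8 July 2046.
Interference Suspension Credit: +373 days → 16 July 2047.
Marketing Approval Extension: +827 days → 20 October 2049.
Prosecution Delay Deduction: −162 days → 11 May 2049.

May 11, 2049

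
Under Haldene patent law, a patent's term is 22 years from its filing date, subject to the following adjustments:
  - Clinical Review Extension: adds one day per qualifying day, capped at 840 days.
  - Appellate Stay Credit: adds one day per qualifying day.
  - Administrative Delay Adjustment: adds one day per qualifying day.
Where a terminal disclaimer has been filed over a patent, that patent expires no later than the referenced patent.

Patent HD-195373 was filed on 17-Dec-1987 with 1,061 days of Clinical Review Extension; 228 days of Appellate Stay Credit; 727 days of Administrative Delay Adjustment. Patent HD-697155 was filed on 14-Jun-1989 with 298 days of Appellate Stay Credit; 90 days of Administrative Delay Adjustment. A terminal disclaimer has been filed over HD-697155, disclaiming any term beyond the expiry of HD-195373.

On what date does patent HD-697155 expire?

2012-07-06

Natural term of HD-697155:
  Base: filing + 22 years → 14 June 2011.
  Appellate Stay Credit: +298 days → 7 April 2012.
  Administrative Delay Adjustment: +90 days → 6 July 2012.
Expiry of referenced patent HD-195373:
  Base: filing + 22 years → 17 December 2009.
  Clinical Review Extension: 1061 days claimed exceeds the 840-day cap, so +840 days → 5 April 2012.
  Appellate Stay Credit: +228 days → 19 November 2012.
  Administrative Delay Adjustment: +727 days → 16 November 2014.
Terminal disclaimer: HD-697155 expires on the earlier of 6 July 2012 and 16 November 2014.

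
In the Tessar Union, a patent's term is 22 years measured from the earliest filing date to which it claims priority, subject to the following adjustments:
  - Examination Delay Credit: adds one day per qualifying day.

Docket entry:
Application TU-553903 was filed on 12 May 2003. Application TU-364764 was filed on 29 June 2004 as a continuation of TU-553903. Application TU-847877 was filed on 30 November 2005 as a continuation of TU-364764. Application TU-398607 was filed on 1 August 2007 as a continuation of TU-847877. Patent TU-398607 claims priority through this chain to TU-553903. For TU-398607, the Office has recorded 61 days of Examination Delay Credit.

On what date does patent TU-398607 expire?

July 12, 2025

Earliest priority filing: 12 May 2003.
Base term: 12 May 2003 + 22 years → 12 May 2025.
Examination Delay Credit: +61 days → 12 July 2025.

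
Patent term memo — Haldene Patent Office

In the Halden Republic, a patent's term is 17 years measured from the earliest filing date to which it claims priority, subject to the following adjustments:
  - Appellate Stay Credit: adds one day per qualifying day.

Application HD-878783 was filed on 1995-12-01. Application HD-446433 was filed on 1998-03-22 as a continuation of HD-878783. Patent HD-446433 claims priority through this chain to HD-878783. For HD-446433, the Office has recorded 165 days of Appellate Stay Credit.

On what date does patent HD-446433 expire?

2013-05-15

Earliest priority filing: 1 December 1995.
Base term: 1 December 1995 + 17 years → 1 December 2012.
Appellate Stay Credit: +165 days → 15 May 2013.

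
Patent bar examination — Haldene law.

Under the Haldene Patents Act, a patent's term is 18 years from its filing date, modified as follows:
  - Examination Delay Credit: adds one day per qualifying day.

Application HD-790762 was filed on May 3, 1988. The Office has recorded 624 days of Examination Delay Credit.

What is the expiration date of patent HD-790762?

2008-01-17

Base term: filing date + 18 years → 3 May 2006.
Examination Delay Credit: +624 days → 17 January 2008.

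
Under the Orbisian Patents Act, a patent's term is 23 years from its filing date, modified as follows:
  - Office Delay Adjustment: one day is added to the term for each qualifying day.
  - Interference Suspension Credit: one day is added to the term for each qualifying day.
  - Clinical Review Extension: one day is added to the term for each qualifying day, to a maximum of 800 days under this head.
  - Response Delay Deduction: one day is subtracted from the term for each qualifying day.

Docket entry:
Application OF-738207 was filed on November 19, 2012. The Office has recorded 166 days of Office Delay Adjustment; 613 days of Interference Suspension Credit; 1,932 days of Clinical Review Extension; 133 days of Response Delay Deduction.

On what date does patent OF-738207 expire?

2039-11-04

Base term: filing date + 23 years → 19 November 2035.
Office Delay Adjustment: +166 days → 3 May 2036.
Interference Suspension Credit: +613 days → 6 January 2038.
Clinical Review Extension: 1932 days claimed exceeds the 800-day cap, so +800 days → 16 March 2040.
Response Delay Deduction: −133 days → 4 November 2039.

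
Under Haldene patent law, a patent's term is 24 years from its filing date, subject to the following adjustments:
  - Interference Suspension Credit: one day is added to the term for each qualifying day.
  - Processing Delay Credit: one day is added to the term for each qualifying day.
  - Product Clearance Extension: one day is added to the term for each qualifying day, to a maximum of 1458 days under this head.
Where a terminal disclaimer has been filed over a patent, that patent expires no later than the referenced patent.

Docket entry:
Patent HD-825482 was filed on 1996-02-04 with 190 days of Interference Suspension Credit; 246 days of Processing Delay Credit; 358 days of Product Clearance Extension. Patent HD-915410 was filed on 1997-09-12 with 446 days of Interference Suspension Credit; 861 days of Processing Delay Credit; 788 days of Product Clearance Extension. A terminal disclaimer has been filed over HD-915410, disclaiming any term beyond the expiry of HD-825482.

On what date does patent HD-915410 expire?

Natural term of HD-915410:
  Base: filing + 24 years → 12 September 2021.
  Interference Suspension Credit: +446 days → 2 December 2022.
  Processing Delay Credit: +861 days → 11 April 2025.
  Product Clearance Extension: 788 days (within the 1458-day cap) → +788 days → 8 June 2027.
Expiry of referenced patent HD-825482:
  Base: filing + 24 years → 4 February 2020.
  Interference Suspension Credit: +190 days → 12 August 2020.
  Processing Delay Credit: +246 days → 15 April 2021.
  Product Clearance Extension: 358 days (within the 1458-day cap) → +358 days → 8 April 2022.
Terminal disclaimer: HD-915410 expires on the earlier of 8 June 2027 and 8 April 2022.

April 8, 2022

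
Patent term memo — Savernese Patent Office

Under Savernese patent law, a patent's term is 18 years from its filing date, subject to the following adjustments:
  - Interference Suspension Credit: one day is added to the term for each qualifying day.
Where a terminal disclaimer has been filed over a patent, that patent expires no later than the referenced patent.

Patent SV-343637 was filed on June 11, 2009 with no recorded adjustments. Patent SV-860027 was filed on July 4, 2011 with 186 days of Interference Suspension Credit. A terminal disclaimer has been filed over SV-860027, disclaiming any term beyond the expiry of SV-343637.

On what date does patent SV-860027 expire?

Natural term of SV-860027:
  Base: filing + 18 years → 4 July 2029.
  Interference Suspension Credit: +186 days → 6 January 2030.
Expiry of referenced patent SV-343637:
  Base: filing + 18 years → 11 June 2027.
Terminal disclaimer: SV-860027 expires on the earlier of 6 January 2030 and 11 June 2027.

2027-06-11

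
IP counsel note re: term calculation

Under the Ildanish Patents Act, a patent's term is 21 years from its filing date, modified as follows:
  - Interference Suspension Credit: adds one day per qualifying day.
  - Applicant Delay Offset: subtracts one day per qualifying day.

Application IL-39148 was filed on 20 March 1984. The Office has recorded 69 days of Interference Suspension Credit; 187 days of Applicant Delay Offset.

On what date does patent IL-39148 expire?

November 22, 2004

Base term: filing date + 21 years → 20 March 2005.
Interference Suspension Credit: +69 days → 28 May 2005.
Applicant Delay Offset: −187 days → 22 November 2004.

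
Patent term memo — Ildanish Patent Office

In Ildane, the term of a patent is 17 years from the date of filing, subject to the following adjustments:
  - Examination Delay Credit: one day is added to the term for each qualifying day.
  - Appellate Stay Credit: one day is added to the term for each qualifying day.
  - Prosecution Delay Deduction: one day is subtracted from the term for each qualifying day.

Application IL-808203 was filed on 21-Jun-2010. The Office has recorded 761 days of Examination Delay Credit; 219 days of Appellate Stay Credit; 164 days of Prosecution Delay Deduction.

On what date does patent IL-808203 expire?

Base term: filing date + 17 years → 21 June 2027.
Examination Delay Credit: +761 days → 21 July 2029.
Appellate Stay Credit: +219 days → 25 February 2030.
Prosecution Delay Deduction: −164 days → 14 September 2029.

September 14, 2029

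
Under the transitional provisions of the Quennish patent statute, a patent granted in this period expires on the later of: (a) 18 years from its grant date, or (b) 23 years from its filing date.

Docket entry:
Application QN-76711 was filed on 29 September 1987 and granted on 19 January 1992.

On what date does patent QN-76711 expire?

(a) grant + 18 years → 19 January 2010.
(b) filing + 23 years → 29 September 2010.
Later of the two: 29 September 2010.

2010-09-29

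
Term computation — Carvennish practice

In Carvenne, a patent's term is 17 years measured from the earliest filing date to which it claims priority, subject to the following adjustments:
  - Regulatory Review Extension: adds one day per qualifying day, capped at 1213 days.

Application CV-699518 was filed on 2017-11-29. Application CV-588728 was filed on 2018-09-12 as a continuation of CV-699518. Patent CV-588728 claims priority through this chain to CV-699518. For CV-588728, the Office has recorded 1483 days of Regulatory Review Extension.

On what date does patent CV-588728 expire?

March 26, 2038

Earliest priority filing: 29 November 2017.
Base term: 29 November 2017 + 17 years → 29 November 2034.
Regulatory Review Extension: 1483 days claimed exceeds the 1213-day cap, so +1213 days → 26 March 2038.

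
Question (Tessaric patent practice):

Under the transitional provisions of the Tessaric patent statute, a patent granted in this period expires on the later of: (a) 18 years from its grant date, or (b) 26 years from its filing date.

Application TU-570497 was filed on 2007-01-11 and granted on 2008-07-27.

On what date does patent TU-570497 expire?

(a) grant + 18 years → 27 July 2026.
(b) filing + 26 years → 11 January 2033.
Later of the two: 11 January 2033.

January 11, 2033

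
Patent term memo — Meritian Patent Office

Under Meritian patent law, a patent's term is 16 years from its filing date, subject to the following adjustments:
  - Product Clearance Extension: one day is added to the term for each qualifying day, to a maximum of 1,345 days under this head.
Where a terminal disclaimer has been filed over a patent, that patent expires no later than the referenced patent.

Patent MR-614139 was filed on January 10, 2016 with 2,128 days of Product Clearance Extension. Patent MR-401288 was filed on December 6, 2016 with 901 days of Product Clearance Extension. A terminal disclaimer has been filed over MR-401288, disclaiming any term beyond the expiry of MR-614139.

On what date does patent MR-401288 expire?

Natural term of MR-401288:
  Base: filing + 16 years → 6 December 2032.
  Product Clearance Extension: 901 days (within the 1345-day cap) → +901 days → 26 May 2035.
Expiry of referenced patent MR-614139:
  Base: filing + 16 years → 10 January 2032.
  Product Clearance Extension: 2128 days claimed exceeds the 1345-day cap, so +1345 days → 16 September 2035.
Terminal disclaimer: MR-401288 expires on the earlier of 26 May 2035 and 16 September 2035.

May 26, 2035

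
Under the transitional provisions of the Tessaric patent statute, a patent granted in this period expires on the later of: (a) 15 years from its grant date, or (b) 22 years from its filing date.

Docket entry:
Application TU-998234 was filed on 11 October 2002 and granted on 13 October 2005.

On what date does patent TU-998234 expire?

2024-10-11

(a) grant + 15 years → 13 October 2020.
(b) filing + 22 years → 11 October 2024.
Later of the two: 11 October 2024.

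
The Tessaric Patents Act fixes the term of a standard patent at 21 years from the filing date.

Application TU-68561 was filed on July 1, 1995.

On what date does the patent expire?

July 1, 2016

Filing date + 21 years → 1 July 2016.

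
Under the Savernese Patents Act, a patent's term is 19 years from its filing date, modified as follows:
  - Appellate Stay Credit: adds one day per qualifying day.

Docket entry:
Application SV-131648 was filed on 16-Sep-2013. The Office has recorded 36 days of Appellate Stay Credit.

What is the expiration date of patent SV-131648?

2032-10-22

Base term: filing date + 19 years → 16 September 2032.
Appellate Stay Credit: +36 days → 22 October 2032.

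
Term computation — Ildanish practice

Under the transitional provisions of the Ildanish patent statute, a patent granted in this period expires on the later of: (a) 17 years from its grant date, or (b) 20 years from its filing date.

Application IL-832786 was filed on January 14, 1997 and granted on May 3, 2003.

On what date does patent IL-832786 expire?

May 3, 2020

(a) grant + 17 years → 3 May 2020.
(b) filing + 20 years → 14 January 2017.
Later of the two: 3 May 2020.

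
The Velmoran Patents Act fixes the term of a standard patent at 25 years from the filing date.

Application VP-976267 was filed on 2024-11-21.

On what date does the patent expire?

2049-11-21

Filing date + 25 years → 21 November 2049.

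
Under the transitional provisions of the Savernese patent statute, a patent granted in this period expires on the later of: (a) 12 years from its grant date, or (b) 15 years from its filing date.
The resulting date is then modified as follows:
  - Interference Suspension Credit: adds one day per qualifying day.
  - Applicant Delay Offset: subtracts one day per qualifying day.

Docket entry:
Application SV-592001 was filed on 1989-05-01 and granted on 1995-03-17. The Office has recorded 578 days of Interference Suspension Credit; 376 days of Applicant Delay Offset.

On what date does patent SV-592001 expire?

October 5, 2007

(a) grant + 12 years → 17 March 2007.
(b) filing + 15 years → 1 May 2004.
Later of the two: 17 March 2007.
Interference Suspension Credit: +578 days → 15 October 2008.
Applicant Delay Offset: −376 days → 5 October 2007.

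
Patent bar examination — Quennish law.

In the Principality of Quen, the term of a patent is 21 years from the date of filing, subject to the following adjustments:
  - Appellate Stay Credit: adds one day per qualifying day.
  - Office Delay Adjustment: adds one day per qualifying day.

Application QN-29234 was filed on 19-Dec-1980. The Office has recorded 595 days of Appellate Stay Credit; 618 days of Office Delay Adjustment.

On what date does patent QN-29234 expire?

Base term: filing date + 21 years → 19 December 2001.
Appellate Stay Credit: +595 days → 6 August 2003.
Office Delay Adjustment: +618 days → 15 April 2005.

2005-04-15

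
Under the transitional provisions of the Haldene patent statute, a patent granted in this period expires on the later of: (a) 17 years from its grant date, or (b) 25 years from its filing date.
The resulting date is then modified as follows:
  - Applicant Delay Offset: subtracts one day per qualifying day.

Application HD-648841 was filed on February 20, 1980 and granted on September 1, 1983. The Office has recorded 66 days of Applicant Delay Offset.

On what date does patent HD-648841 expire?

(a) grant + 17 years → 1 September 2000.
(b) filing + 25 years → 20 February 2005.
Later of the two: 20 February 2005.
Applicant Delay Offset: −66 days → 16 December 2004.

2004-12-16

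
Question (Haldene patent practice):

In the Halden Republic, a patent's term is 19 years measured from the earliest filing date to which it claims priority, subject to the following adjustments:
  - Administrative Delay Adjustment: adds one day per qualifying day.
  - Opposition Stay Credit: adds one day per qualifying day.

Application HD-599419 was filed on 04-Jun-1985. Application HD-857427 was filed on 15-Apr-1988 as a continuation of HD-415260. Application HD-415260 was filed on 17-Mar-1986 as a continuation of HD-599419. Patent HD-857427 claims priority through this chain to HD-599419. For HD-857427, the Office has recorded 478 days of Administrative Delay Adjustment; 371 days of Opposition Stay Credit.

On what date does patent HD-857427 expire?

Earliest priority filing: 4 June 1985.
Base term: 4 June 1985 + 19 years → 4 June 2004.
Administrative Delay Adjustment: +478 days → 25 September 2005.
Opposition Stay Credit: +371 days → 1 October 2006.

October 1, 2006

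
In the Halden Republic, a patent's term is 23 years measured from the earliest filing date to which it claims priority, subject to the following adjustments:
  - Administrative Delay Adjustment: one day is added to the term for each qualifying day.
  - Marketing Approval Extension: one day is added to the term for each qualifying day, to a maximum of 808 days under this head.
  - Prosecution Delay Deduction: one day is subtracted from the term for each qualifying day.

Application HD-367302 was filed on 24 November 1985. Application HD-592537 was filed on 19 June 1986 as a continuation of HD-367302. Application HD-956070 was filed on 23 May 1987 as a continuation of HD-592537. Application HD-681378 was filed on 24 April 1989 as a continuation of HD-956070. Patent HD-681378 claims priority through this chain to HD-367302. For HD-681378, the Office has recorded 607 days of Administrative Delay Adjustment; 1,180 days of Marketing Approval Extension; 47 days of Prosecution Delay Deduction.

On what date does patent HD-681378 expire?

2012-08-23

Earliest priority filing: 24 November 1985.
Base term: 24 November 1985 + 23 years → 24 November 2008.
Administrative Delay Adjustment: +607 days → 24 July 2010.
Marketing Approval Extension: 1180 days claimed exceeds the 808-day cap, so +808 days → 9 October 2012.
Prosecution Delay Deduction: −47 days → 23 August 2012.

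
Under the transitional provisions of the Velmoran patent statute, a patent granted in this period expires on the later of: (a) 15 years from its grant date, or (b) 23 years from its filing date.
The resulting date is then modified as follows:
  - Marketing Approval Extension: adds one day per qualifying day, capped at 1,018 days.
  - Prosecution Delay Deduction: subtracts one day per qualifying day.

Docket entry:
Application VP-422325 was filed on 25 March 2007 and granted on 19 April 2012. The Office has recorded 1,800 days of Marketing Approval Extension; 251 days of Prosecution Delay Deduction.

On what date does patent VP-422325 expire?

(a) grant + 15 years → 19 April 2027.
(b) filing + 23 years → 25 March 2030.
Later of the two: 25 March 2030.
Marketing Approval Extension: 1800 days claimed exceeds the 1018-day cap, so +1018 days → 6 January 2033.
Prosecution Delay Deduction: −251 days → 30 April 2032.

2032-04-30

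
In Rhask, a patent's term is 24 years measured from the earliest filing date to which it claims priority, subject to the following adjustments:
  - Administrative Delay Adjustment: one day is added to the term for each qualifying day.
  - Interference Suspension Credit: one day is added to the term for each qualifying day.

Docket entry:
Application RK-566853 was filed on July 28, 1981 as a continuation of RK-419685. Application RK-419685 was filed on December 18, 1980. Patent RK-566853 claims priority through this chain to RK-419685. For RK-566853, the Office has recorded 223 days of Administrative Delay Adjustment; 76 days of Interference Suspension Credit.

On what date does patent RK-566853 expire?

Earliest priority filing: 18 December 1980.
Base term: 18 December 1980 + 24 years → 18 December 2004.
Administrative Delay Adjustment: +223 days → 29 July 2005.
Interference Suspension Credit: +76 days → 13 October 2005.

October 13, 2005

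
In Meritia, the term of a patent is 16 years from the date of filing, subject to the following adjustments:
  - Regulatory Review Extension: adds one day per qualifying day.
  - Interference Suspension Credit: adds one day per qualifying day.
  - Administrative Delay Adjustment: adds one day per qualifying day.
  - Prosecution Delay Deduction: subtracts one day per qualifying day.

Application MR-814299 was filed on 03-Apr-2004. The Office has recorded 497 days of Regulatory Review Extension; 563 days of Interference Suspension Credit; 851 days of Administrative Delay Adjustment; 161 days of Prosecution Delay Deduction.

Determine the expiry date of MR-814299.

Base term: filing date + 16 years → 3 April 2020.
Regulatory Review Extension: +497 days → 13 August 2021.
Interference Suspension Credit: +563 days → 27 February 2023.
Administrative Delay Adjustment: +851 days → 27 June 2025.
Prosecution Delay Deduction: −161 days → 17 January 2025.

2025-01-17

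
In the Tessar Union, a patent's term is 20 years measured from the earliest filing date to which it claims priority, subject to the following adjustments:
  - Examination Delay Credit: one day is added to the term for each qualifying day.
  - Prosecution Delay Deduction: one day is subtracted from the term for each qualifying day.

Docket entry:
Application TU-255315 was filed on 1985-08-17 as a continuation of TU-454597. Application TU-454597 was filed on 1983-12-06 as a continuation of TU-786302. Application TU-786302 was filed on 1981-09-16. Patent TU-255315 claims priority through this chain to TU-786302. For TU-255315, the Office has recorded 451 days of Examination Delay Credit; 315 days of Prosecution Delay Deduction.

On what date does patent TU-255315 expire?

January 30, 2002

Earliest priority filing: 16 September 1981.
Base term: 16 September 1981 + 20 years → 16 September 2001.
Examination Delay Credit: +451 days → 11 December 2002.
Prosecution Delay Deduction: −315 days → 30 January 2002.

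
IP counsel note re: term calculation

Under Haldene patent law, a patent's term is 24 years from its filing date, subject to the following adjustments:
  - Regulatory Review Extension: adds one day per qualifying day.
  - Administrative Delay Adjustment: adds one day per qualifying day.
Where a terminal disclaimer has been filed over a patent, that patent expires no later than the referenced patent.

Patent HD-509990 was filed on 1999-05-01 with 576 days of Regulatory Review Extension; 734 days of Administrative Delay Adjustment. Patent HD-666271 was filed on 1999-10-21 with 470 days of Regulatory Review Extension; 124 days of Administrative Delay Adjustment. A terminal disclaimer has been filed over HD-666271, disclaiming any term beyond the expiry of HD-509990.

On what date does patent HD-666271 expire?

Natural term of HD-666271:
  Base: filing + 24 years → 21 October 2023.
  Regulatory Review Extension: +470 days → 2 February 2025.
  Administrative Delay Adjustment: +124 days → 6 June 2025.
Expiry of referenced patent HD-509990:
  Base: filing + 24 years → 1 May 2023.
  Regulatory Review Extension: +576 days → 27 November 2024.
  Administrative Delay Adjustment: +734 days → 1 December 2026.
Terminal disclaimer: HD-666271 expires on the earlier of 6 June 2025 and 1 December 2026.

June 6, 2025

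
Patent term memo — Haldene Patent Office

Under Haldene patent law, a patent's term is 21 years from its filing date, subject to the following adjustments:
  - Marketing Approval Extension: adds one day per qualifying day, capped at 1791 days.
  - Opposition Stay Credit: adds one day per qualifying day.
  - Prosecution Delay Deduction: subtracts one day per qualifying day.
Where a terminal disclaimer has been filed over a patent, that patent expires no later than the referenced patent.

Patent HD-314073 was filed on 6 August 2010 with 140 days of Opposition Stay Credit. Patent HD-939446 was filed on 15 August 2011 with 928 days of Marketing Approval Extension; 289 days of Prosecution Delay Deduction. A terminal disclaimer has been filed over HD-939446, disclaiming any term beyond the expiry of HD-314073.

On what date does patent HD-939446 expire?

Natural term of HD-939446:
  Base: filing + 21 years → 15 August 2032.
  Marketing Approval Extension: 928 days (within the 1791-day cap) → +928 days → 1 March 2035.
  Prosecution Delay Deduction: −289 days → 16 May 2034.
Expiry of referenced patent HD-314073:
  Base: filing + 21 years → 6 August 2031.
  Opposition Stay Credit: +140 days → 24 December 2031.
Terminal disclaimer: HD-939446 expires on the earlier of 16 May 2034 and 24 December 2031.

2031-12-24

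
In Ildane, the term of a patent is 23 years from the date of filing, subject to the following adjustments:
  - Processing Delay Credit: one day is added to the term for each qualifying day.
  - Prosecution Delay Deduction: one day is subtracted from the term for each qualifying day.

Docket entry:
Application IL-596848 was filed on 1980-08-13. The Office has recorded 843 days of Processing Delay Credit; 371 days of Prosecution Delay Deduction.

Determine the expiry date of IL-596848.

2004-11-27

Base term: filing date + 23 years → 13 August 2003.
Processing Delay Credit: +843 days → 3 December 2005.
Prosecution Delay Deduction: −371 days → 27 November 2004.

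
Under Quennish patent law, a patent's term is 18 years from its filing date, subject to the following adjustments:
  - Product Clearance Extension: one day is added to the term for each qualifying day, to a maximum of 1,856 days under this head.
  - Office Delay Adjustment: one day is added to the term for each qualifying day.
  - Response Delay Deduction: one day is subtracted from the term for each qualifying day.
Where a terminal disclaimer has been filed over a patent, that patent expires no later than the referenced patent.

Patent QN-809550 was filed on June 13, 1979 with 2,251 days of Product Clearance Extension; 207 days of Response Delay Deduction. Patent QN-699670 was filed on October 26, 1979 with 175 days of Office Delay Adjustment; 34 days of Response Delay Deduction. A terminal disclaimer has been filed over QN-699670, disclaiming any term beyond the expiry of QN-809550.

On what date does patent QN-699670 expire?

March 16, 1998

Natural term of QN-699670:
  Base: filing + 18 years → 26 October 1997.
  Office Delay Adjustment: +175 days → 19 April 1998.
  Response Delay Deduction: −34 days → 16 March 1998.
Expiry of referenced patent QN-809550:
  Base: filing + 18 years → 13 June 1997.
  Product Clearance Extension: 2251 days claimed exceeds the 1856-day cap, so +1856 days → 13 July 2002.
  Response Delay Deduction: −207 days → 18 December 2001.
Terminal disclaimer: QN-699670 expires on the earlier of 16 March 1998 and 18 December 2001.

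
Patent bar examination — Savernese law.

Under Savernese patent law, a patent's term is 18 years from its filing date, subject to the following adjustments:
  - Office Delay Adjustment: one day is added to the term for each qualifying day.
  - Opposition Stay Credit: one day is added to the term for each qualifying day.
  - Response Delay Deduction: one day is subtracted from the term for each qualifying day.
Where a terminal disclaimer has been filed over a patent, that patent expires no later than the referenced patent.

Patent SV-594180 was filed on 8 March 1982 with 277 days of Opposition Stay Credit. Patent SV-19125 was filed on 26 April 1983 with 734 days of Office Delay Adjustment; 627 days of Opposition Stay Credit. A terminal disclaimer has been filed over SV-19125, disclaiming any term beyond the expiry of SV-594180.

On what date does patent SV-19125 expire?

Natural term of SV-19125:
  Base: filing + 18 years → 26 April 2001.
  Office Delay Adjustment: +734 days → 30 April 2003.
  Opposition Stay Credit: +627 days → 16 January 2005.
Expiry of referenced patent SV-594180:
  Base: filing + 18 years → 8 March 2000.
  Opposition Stay Credit: +277 days → 10 December 2000.
Terminal disclaimer: SV-19125 expires on the earlier of 16 January 2005 and 10 December 2000.

December 10, 2000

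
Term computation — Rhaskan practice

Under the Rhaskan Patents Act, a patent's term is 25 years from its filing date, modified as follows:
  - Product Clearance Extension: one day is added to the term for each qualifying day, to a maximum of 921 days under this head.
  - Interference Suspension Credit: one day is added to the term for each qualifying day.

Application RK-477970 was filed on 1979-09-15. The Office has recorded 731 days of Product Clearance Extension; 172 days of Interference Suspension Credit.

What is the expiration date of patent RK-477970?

March 7, 2007

Base term: filing date + 25 years → 15 September 2004.
Product Clearance Extension: 731 days (within the 921-day cap) → +731 days → 16 September 2006.
Interference Suspension Credit: +172 days → 7 March 2007.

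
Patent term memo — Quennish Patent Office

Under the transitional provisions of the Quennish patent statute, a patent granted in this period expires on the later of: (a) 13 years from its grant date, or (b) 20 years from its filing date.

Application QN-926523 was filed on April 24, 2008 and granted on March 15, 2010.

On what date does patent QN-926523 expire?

2028-04-24

(a) grant + 13 years → 15 March 2023.
(b) filing + 20 years → 24 April 2028.
Later of the two: 24 April 2028.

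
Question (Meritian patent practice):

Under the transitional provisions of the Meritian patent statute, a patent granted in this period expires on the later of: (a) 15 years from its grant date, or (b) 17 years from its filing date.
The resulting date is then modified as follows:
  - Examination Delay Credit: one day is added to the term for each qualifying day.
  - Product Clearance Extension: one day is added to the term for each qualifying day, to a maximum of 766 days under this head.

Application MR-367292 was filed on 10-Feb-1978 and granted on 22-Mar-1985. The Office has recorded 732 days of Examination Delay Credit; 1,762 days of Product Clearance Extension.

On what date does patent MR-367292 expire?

(a) grant + 15 years → 22 March 2000.
(b) filing + 17 years → 10 February 1995.
Later of the two: 22 March 2000.
Examination Delay Credit: +732 days → 24 March 2002.
Product Clearance Extension: 1762 days claimed exceeds the 766-day cap, so +766 days → 28 April 2004.

2004-04-28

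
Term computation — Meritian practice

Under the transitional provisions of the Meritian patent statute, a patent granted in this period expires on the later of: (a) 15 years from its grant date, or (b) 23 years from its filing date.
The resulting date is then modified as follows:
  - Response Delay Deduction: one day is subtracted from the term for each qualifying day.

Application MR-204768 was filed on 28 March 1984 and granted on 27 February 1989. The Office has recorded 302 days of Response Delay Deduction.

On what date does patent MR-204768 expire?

2006-05-30

(a) grant + 15 years → 27 February 2004.
(b) filing + 23 years → 28 March 2007.
Later of the two: 28 March 2007.
Response Delay Deduction: −302 days → 30 May 2006.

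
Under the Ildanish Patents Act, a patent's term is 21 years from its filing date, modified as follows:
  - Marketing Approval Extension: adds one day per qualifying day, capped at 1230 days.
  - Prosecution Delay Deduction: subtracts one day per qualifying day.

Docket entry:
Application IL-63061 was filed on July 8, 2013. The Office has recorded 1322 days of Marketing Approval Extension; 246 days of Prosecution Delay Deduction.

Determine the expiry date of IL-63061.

2037-03-18

Base term: filing date + 21 years → 8 July 2034.
Marketing Approval Extension: 1322 days claimed exceeds the 1230-day cap, so +1230 days → 19 November 2037.
Prosecution Delay Deduction: −246 days → 18 March 2037.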